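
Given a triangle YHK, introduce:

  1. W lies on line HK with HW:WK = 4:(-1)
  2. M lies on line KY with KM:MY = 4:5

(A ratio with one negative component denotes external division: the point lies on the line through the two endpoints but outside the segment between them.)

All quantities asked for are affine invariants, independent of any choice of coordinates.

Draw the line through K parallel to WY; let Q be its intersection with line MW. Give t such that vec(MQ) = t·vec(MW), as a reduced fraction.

t = -4/5

Choose coordinates Y = (0, 0), H = (1, 0), K = (0, 1).
1. W lies on line HK with HW:WK = 4:(-1) ⇒ W = (-1/3, 4/3)
2. M lies on line KY with KM:MY = 4:5 ⇒ M = (0, 5/9)
through K parallel to WY: direction (1/3, -4/3); meets MW at Q = (4/15, -1/15)
Q = M + t·(W−M) with t = -4/5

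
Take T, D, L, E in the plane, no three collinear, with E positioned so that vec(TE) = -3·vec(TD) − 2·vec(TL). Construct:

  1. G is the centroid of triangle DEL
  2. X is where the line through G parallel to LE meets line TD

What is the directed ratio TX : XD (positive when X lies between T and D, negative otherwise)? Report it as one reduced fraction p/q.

Choose coordinates T = (0, 0), D = (1, 0), L = (0, 1), E = (-3, -2).
1. G is the centroid of triangle DEL ⇒ G = (-2/3, -1/3)
2. X is where the line through G parallel to LE meets line TD ⇒ X = (-1/3, 0)
X = T + t·(D−T) with t = -1/3, so TX:XD = t:(1−t) = -1/3:4/3

TX:XD = -1/4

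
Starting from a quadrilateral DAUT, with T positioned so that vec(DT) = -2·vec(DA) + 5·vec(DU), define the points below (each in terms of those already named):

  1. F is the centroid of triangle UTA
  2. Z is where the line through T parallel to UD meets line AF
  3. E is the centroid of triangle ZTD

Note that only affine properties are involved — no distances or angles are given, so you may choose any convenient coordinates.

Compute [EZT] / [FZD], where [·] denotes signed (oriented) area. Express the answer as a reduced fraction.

[EZT]:[FZD] = -2/15

Choose coordinates D = (0, 0), A = (1, 0), U = (0, 1), T = (-2, 5).
1. F is the centroid of triangle UTA ⇒ F = (-1/3, 2)
2. Z is where the line through T parallel to UD meets line AF ⇒ Z = (-2, 9/2)
3. E is the centroid of triangle ZTD ⇒ E = (-4/3, 19/6)
2·[EZT] = -1/3, 2·[FZD] = 5/2
[EZT]:[FZD] = -1/3:5/2 = -2/15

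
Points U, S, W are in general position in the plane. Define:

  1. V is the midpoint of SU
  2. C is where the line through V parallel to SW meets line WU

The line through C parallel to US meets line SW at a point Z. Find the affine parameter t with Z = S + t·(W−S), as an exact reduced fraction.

t = 1/2

Assign U = (0, 0), S = (1, 0), W = (0, 1) — the answer is frame-independent, so this choice is without loss of generality.
1. V is the midpoint of SU ⇒ V = (1/2, 0)
2. C is where the line through V parallel to SW meets line WU ⇒ C = (0, 1/2)
through C parallel to US: direction (1, 0); meets SW at Z = (1/2, 1/2)
Z = S + t·(W−S) with t = 1/2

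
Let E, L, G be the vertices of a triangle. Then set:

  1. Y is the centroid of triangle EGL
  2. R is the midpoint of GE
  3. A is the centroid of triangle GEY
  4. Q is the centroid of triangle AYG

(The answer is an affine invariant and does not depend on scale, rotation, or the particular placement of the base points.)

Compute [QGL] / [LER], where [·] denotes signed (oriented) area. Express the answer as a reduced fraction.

[QGL]:[LER] = 14/27

Assign E = (0, 0), L = (1, 0), G = (0, 1) — the answer is frame-independent, so this choice is without loss of generality.
1. Y is the centroid of triangle EGL ⇒ Y = (1/3, 1/3)
2. R is the midpoint of GE ⇒ R = (0, 1/2)
3. A is the centroid of triangle GEY ⇒ A = (1/9, 4/9)
4. Q is the centroid of triangle AYG ⇒ Q = (4/27, 16/27)
2·[QGL] = -7/27, 2·[LER] = -1/2
[QGL]:[LER] = -7/27:-1/2 = 14/27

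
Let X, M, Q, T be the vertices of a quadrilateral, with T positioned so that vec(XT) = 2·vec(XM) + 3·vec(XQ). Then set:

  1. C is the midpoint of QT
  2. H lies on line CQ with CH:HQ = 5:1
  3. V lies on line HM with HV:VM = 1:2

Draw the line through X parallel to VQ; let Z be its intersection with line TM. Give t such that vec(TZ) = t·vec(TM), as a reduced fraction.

Choose coordinates X = (0, 0), M = (1, 0), Q = (0, 1), T = (2, 3).
1. C is the midpoint of QT ⇒ C = (1, 2)
2. H lies on line CQ with CH:HQ = 5:1 ⇒ H = (1/6, 7/6)
3. V lies on line HM with HV:VM = 1:2 ⇒ V = (4/9, 7/9)
through X parallel to VQ: direction (-4/9, 2/9); meets TM at Z = (6/7, -3/7)
Z = T + t·(M−T) with t = 8/7

t = 8/7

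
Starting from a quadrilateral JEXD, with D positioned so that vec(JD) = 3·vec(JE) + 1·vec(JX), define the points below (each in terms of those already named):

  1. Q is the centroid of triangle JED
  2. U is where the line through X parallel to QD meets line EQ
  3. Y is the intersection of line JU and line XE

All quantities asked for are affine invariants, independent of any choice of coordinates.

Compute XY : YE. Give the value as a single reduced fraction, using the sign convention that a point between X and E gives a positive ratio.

Work in coordinates with J = (0, 0), E = (1, 0), X = (0, 1), D = (3, 1).
1. Q is the centroid of triangle JED ⇒ Q = (4/3, 1/3)
2. U is where the line through X parallel to QD meets line EQ ⇒ U = (10/3, 7/3)
3. Y is the intersection of line JU and line XE ⇒ Y = (10/17, 7/17)
Y = X + t·(E−X) with t = 10/17, so XY:YE = t:(1−t) = 10/17:7/17

XY:YE = 10/7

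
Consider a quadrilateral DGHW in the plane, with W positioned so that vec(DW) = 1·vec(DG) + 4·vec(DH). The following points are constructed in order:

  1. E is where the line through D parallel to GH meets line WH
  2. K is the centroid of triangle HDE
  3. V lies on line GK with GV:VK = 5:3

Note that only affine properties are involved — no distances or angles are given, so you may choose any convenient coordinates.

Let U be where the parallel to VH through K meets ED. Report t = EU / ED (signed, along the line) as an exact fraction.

Assign D = (0, 0), G = (1, 0), H = (0, 1), W = (1, 4) — the answer is frame-independent, so this choice is without loss of generality.
1. E is where the line through D parallel to GH meets line WH ⇒ E = (-1/4, 1/4)
2. K is the centroid of triangle HDE ⇒ K = (-1/12, 5/12)
3. V lies on line GK with GV:VK = 5:3 ⇒ V = (31/96, 25/96)
through K parallel to VH: direction (-31/96, 71/96); meets ED at U = (7/40, -7/40)
U = E + t·(D−E) with t = 17/10

t = 17/10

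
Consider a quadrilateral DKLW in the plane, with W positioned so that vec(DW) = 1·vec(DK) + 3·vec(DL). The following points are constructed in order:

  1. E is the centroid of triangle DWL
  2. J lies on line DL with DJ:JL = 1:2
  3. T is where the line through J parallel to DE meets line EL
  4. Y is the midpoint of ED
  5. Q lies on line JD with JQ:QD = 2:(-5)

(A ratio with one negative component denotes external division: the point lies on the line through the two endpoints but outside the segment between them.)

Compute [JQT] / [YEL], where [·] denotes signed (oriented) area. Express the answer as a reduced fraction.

[JQT]:[YEL] = -8/27

Assign D = (0, 0), K = (1, 0), L = (0, 1), W = (1, 3) — the answer is frame-independent, so this choice is without loss of generality.
1. E is the centroid of triangle DWL ⇒ E = (1/3, 4/3)
2. J lies on line DL with DJ:JL = 1:2 ⇒ J = (0, 1/3)
3. T is where the line through J parallel to DE meets line EL ⇒ T = (2/9, 11/9)
4. Y is the midpoint of ED ⇒ Y = (1/6, 2/3)
5. Q lies on line JD with JQ:QD = 2:(-5) ⇒ Q = (0, 5/9)
2·[JQT] = -4/81, 2·[YEL] = 1/6
[JQT]:[YEL] = -4/81:1/6 = -8/27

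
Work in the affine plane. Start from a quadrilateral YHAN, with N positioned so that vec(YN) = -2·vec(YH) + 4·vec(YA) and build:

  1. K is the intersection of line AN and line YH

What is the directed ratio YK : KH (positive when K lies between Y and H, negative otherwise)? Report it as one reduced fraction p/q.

Work in coordinates with Y = (0, 0), H = (1, 0), A = (0, 1), N = (-2, 4).
1. K is the intersection of line AN and line YH ⇒ K = (2/3, 0)
K = Y + t·(H−Y) with t = 2/3, so YK:KH = t:(1−t) = 2/3:1/3

YK:KH = 2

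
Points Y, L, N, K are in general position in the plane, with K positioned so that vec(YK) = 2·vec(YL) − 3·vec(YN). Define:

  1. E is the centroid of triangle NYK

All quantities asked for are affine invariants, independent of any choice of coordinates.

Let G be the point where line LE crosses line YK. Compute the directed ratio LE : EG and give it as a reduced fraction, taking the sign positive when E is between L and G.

LE:EG = 7/2

Choose coordinates Y = (0, 0), L = (1, 0), N = (0, 1), K = (2, -3).
1. E is the centroid of triangle NYK ⇒ E = (2/3, -2/3)
line LE meets YK at G = (4/7, -6/7)
E = L + t·(G−L) with t = 7/9, so LE:EG = 7/9:2/9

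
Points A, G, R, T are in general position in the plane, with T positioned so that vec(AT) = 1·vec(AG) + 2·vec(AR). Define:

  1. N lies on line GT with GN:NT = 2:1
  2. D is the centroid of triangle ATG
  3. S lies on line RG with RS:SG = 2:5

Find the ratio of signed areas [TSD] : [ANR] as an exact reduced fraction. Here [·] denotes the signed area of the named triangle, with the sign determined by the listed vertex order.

[TSD]:[ANR] = 11/21

Choose coordinates A = (0, 0), G = (1, 0), R = (0, 1), T = (1, 2).
1. N lies on line GT with GN:NT = 2:1 ⇒ N = (1, 4/3)
2. D is the centroid of triangle ATG ⇒ D = (2/3, 2/3)
3. S lies on line RG with RS:SG = 2:5 ⇒ S = (2/7, 5/7)
2·[TSD] = 11/21, 2·[ANR] = 1
[TSD]:[ANR] = 11/21:1 = 11/21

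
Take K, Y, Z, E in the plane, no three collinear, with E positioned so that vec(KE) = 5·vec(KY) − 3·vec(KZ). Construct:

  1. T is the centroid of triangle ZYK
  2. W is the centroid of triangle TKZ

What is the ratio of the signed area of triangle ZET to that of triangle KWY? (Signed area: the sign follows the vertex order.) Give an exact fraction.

[ZET]:[KWY] = 9/2

Assign K = (0, 0), Y = (1, 0), Z = (0, 1), E = (5, -3) — the answer is frame-independent, so this choice is without loss of generality.
1. T is the centroid of triangle ZYK ⇒ T = (1/3, 1/3)
2. W is the centroid of triangle TKZ ⇒ W = (1/9, 4/9)
2·[ZET] = -2, 2·[KWY] = -4/9
[ZET]:[KWY] = -2:-4/9 = 9/2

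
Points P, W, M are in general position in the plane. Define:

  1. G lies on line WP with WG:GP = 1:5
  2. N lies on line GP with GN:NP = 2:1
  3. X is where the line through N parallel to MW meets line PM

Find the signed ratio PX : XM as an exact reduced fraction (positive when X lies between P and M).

Work in coordinates with P = (0, 0), W = (1, 0), M = (0, 1).
1. G lies on line WP with WG:GP = 1:5 ⇒ G = (5/6, 0)
2. N lies on line GP with GN:NP = 2:1 ⇒ N = (5/18, 0)
3. X is where the line through N parallel to MW meets line PM ⇒ X = (0, 5/18)
X = P + t·(M−P) with t = 5/18, so PX:XM = t:(1−t) = 5/18:13/18

PX:XM = 5/13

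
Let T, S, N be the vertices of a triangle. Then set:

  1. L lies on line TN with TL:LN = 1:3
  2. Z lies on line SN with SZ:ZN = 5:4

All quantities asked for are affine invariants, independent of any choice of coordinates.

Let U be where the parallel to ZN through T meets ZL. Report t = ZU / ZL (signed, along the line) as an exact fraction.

Assign T = (0, 0), S = (1, 0), N = (0, 1) — the answer is frame-independent, so this choice is without loss of generality.
1. L lies on line TN with TL:LN = 1:3 ⇒ L = (0, 1/4)
2. Z lies on line SN with SZ:ZN = 5:4 ⇒ Z = (4/9, 5/9)
through T parallel to ZN: direction (-4/9, 4/9); meets ZL at U = (-4/27, 4/27)
U = Z + t·(L−Z) with t = 4/3

t = 4/3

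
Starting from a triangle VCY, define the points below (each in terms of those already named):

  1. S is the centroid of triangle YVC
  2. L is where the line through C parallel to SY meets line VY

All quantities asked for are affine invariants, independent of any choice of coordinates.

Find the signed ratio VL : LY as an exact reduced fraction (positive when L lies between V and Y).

Set V = (0, 0), C = (1, 0), Y = (0, 1); any affine frame gives the same invariant.
1. S is the centroid of triangle YVC ⇒ S = (1/3, 1/3)
2. L is where the line through C parallel to SY meets line VY ⇒ L = (0, 2)
L = V + t·(Y−V) with t = 2, so VL:LY = t:(1−t) = 2:-1

VL:LY = -2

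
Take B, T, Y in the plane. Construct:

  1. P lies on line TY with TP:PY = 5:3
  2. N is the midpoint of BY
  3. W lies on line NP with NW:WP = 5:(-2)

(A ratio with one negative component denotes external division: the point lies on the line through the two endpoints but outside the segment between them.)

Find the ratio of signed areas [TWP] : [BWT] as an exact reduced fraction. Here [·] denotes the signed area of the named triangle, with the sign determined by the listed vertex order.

[TWP]:[BWT] = -5/17

Assign B = (0, 0), T = (1, 0), Y = (0, 1) — the answer is frame-independent, so this choice is without loss of generality.
1. P lies on line TY with TP:PY = 5:3 ⇒ P = (3/8, 5/8)
2. N is the midpoint of BY ⇒ N = (0, 1/2)
3. W lies on line NP with NW:WP = 5:(-2) ⇒ W = (5/8, 17/24)
2·[TWP] = 5/24, 2·[BWT] = -17/24
[TWP]:[BWT] = 5/24:-17/24 = -5/17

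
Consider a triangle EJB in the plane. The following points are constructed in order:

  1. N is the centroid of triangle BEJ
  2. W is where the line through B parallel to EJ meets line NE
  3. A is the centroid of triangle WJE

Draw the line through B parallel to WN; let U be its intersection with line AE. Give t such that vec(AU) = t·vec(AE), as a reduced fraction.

t = 4

Choose coordinates E = (0, 0), J = (1, 0), B = (0, 1).
1. N is the centroid of triangle BEJ ⇒ N = (1/3, 1/3)
2. W is where the line through B parallel to EJ meets line NE ⇒ W = (1, 1)
3. A is the centroid of triangle WJE ⇒ A = (2/3, 1/3)
through B parallel to WN: direction (-2/3, -2/3); meets AE at U = (-2, -1)
U = A + t·(E−A) with t = 4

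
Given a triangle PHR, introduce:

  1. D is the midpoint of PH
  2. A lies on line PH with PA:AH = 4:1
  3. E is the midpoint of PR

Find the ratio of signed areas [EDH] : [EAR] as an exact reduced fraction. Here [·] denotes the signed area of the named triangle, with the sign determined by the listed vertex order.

Choose coordinates P = (0, 0), H = (1, 0), R = (0, 1).
1. D is the midpoint of PH ⇒ D = (1/2, 0)
2. A lies on line PH with PA:AH = 4:1 ⇒ A = (4/5, 0)
3. E is the midpoint of PR ⇒ E = (0, 1/2)
2·[EDH] = 1/4, 2·[EAR] = 2/5
[EDH]:[EAR] = 1/4:2/5 = 5/8

[EDH]:[EAR] = 5/8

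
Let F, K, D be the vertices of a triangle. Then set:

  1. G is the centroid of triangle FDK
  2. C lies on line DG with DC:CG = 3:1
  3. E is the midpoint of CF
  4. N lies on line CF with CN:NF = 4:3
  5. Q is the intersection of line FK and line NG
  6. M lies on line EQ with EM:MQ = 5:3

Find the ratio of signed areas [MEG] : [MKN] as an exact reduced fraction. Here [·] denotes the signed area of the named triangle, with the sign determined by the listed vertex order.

[MEG]:[MKN] = -7/108

Assign F = (0, 0), K = (1, 0), D = (0, 1) — the answer is frame-independent, so this choice is without loss of generality.
1. G is the centroid of triangle FDK ⇒ G = (1/3, 1/3)
2. C lies on line DG with DC:CG = 3:1 ⇒ C = (1/4, 1/2)
3. E is the midpoint of CF ⇒ E = (1/8, 1/4)
4. N lies on line CF with CN:NF = 4:3 ⇒ N = (3/28, 3/14)
5. Q is the intersection of line FK and line NG ⇒ Q = (-3/10, 0)
6. M lies on line EQ with EM:MQ = 5:3 ⇒ M = (-9/64, 3/32)
2·[MEG] = -1/96, 2·[MKN] = 9/56
[MEG]:[MKN] = -1/96:9/56 = -7/108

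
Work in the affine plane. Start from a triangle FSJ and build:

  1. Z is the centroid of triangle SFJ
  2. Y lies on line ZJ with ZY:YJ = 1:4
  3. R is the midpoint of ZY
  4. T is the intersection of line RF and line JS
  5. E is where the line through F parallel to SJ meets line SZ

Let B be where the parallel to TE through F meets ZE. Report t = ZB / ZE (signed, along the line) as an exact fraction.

Assign F = (0, 0), S = (1, 0), J = (0, 1) — the answer is frame-independent, so this choice is without loss of generality.
1. Z is the centroid of triangle SFJ ⇒ Z = (1/3, 1/3)
2. Y lies on line ZJ with ZY:YJ = 1:4 ⇒ Y = (4/15, 7/15)
3. R is the midpoint of ZY ⇒ R = (3/10, 2/5)
4. T is the intersection of line RF and line JS ⇒ T = (3/7, 4/7)
5. E is where the line through F parallel to SJ meets line SZ ⇒ E = (-1, 1)
through F parallel to TE: direction (-10/7, 3/7); meets ZE at B = (5/2, -3/4)
B = Z + t·(E−Z) with t = -13/8

t = -13/8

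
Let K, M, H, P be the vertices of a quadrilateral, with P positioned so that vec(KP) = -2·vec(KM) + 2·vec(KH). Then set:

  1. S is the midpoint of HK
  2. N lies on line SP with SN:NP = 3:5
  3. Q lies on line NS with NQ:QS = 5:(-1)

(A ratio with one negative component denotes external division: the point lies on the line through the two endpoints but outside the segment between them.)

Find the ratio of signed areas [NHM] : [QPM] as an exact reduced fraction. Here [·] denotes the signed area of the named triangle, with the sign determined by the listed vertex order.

Work in coordinates with K = (0, 0), M = (1, 0), H = (0, 1), P = (-2, 2).
1. S is the midpoint of HK ⇒ S = (0, 1/2)
2. N lies on line SP with SN:NP = 3:5 ⇒ N = (-3/4, 17/16)
3. Q lies on line NS with NQ:QS = 5:(-1) ⇒ Q = (3/16, 23/64)
2·[NHM] = -11/16, 2·[QPM] = -35/64
[NHM]:[QPM] = -11/16:-35/64 = 44/35

[NHM]:[QPM] = 44/35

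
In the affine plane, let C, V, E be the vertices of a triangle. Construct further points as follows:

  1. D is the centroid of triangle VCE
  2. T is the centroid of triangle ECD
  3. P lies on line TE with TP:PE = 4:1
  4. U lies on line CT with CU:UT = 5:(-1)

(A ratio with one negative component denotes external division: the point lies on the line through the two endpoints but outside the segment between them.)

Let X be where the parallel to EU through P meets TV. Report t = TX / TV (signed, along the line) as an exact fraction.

Work in coordinates with C = (0, 0), V = (1, 0), E = (0, 1).
1. D is the centroid of triangle VCE ⇒ D = (1/3, 1/3)
2. T is the centroid of triangle ECD ⇒ T = (1/9, 4/9)
3. P lies on line TE with TP:PE = 4:1 ⇒ P = (1/45, 8/9)
4. U lies on line CT with CU:UT = 5:(-1) ⇒ U = (5/36, 5/9)
through P parallel to EU: direction (5/36, -4/9); meets TV at X = (23/135, 56/135)
X = T + t·(V−T) with t = 1/15

t = 1/15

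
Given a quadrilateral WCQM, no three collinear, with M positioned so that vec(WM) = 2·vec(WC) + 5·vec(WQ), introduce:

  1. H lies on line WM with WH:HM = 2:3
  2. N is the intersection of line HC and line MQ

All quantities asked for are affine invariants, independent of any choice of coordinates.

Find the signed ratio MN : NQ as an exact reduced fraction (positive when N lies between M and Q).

Work in coordinates with W = (0, 0), C = (1, 0), Q = (0, 1), M = (2, 5).
1. H lies on line WM with WH:HM = 2:3 ⇒ H = (4/5, 2)
2. N is the intersection of line HC and line MQ ⇒ N = (3/4, 5/2)
N = M + t·(Q−M) with t = 5/8, so MN:NQ = t:(1−t) = 5/8:3/8

MN:NQ = 5/3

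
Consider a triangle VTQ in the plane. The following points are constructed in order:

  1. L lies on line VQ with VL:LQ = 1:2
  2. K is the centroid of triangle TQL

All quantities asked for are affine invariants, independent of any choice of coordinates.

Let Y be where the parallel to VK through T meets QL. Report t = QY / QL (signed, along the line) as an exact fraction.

t = 7/2

Choose coordinates V = (0, 0), T = (1, 0), Q = (0, 1).
1. L lies on line VQ with VL:LQ = 1:2 ⇒ L = (0, 1/3)
2. K is the centroid of triangle TQL ⇒ K = (1/3, 4/9)
through T parallel to VK: direction (1/3, 4/9); meets QL at Y = (0, -4/3)
Y = Q + t·(L−Q) with t = 7/2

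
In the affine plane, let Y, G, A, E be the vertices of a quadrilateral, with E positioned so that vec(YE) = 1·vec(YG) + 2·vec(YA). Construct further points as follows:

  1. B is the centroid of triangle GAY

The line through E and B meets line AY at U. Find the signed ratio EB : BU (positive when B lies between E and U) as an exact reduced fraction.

EB:BU = 2

Choose coordinates Y = (0, 0), G = (1, 0), A = (0, 1), E = (1, 2).
1. B is the centroid of triangle GAY ⇒ B = (1/3, 1/3)
line EB meets AY at U = (0, -1/2)
B = E + t·(U−E) with t = 2/3, so EB:BU = 2/3:1/3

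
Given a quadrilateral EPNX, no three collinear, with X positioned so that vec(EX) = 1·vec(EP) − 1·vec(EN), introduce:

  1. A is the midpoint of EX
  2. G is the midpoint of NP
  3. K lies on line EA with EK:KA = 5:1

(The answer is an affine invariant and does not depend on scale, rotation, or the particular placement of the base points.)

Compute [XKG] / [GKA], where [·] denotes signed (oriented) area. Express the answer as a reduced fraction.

[XKG]:[GKA] = -7

Choose coordinates E = (0, 0), P = (1, 0), N = (0, 1), X = (1, -1).
1. A is the midpoint of EX ⇒ A = (1/2, -1/2)
2. G is the midpoint of NP ⇒ G = (1/2, 1/2)
3. K lies on line EA with EK:KA = 5:1 ⇒ K = (5/12, -5/12)
2·[XKG] = -7/12, 2·[GKA] = 1/12
[XKG]:[GKA] = -7/12:1/12 = -7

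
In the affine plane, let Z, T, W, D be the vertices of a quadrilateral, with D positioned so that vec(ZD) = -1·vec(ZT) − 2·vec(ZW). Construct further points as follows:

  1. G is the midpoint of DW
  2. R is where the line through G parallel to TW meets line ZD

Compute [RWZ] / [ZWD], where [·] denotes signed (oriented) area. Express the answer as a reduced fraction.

Choose coordinates Z = (0, 0), T = (1, 0), W = (0, 1), D = (-1, -2).
1. G is the midpoint of DW ⇒ G = (-1/2, -1/2)
2. R is where the line through G parallel to TW meets line ZD ⇒ R = (-1/3, -2/3)
2·[RWZ] = -1/3, 2·[ZWD] = 1
[RWZ]:[ZWD] = -1/3:1 = -1/3

[RWZ]:[ZWD] = -1/3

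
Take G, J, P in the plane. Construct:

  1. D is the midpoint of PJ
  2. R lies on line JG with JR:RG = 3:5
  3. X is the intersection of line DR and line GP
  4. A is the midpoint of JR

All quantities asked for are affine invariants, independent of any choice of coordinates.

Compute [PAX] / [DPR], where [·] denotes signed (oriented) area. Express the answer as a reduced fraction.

Work in coordinates with G = (0, 0), J = (1, 0), P = (0, 1).
1. D is the midpoint of PJ ⇒ D = (1/2, 1/2)
2. R lies on line JG with JR:RG = 3:5 ⇒ R = (5/8, 0)
3. X is the intersection of line DR and line GP ⇒ X = (0, 5/2)
4. A is the midpoint of JR ⇒ A = (13/16, 0)
2·[PAX] = 39/32, 2·[DPR] = 3/16
[PAX]:[DPR] = 39/32:3/16 = 13/2

[PAX]:[DPR] = 13/2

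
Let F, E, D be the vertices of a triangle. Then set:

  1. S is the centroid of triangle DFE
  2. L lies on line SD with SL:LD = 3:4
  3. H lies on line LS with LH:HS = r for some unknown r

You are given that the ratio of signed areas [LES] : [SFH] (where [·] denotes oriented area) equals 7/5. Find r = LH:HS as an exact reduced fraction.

r = 2/5

Assign F = (0, 0), E = (1, 0), D = (0, 1) — the answer is frame-independent, so this choice is without loss of generality.
1. S is the centroid of triangle DFE ⇒ S = (1/3, 1/3)
2. L lies on line SD with SL:LD = 3:4 ⇒ L = (4/21, 13/21)
3. With LH:HS = r, write λ = r/(r+1) so H = L + λ·(S−L); H is affine-linear in λ
Every point depending on H is an affine combination of H and λ-independent points, so each such coordinate is linear in λ; the λ² term in each signed area is a multiple of (S−L)×(S−L) = 0, so 2·[LES] and 2·[SFH] are each linear in λ. Evaluating at λ=0 and λ=1:
  2·[LES] = -1/7,   2·[SFH] = 1/7·λ − 1/7
So [LES]:[SFH] = (-1/7) / (1/7·λ − 1/7). Setting this equal to 7/5:
  -1/7 = 7/5·(1/7·λ − 1/7)  ⇒  λ = 2/7
Then r = λ/(1−λ) = (2/7)/(5/7) = 2/5. Check: with r = 2/5, H = (34/147, 79/147) and [LES]:[SFH] = 7/5 as required.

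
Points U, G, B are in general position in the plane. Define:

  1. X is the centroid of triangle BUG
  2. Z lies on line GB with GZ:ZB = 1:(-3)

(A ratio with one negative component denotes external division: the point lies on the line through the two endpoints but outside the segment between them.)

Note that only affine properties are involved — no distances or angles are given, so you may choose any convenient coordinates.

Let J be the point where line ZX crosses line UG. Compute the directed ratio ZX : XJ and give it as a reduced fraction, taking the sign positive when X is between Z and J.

ZX:XJ = -5/2

Assign U = (0, 0), G = (1, 0), B = (0, 1) — the answer is frame-independent, so this choice is without loss of generality.
1. X is the centroid of triangle BUG ⇒ X = (1/3, 1/3)
2. Z lies on line GB with GZ:ZB = 1:(-3) ⇒ Z = (3/2, -1/2)
line ZX meets UG at J = (4/5, 0)
X = Z + t·(J−Z) with t = 5/3, so ZX:XJ = 5/3:-2/3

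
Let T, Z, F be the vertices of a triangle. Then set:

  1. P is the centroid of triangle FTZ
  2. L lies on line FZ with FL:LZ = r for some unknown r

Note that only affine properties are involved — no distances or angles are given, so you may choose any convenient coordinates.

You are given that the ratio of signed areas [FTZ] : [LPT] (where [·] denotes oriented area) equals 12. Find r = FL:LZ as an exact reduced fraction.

Set T = (0, 0), Z = (1, 0), F = (0, 1); any affine frame gives the same invariant.
1. P is the centroid of triangle FTZ ⇒ P = (1/3, 1/3)
2. With FL:LZ = r, write λ = r/(r+1) so L = F + λ·(Z−F); L is affine-linear in λ
Every point depending on L is an affine combination of L and λ-independent points, so each such coordinate is linear in λ; the λ² term in each signed area is a multiple of (Z−F)×(Z−F) = 0, so 2·[FTZ] and 2·[LPT] are each linear in λ. Evaluating at λ=0 and λ=1:
  2·[FTZ] = 1,   2·[LPT] = 2/3·λ − 1/3
So [FTZ]:[LPT] = (1) / (2/3·λ − 1/3). Setting this equal to 12:
  1 = 12·(2/3·λ − 1/3)  ⇒  λ = 5/8
Then r = λ/(1−λ) = (5/8)/(3/8) = 5/3. Check: with r = 5/3, L = (5/8, 3/8) and [FTZ]:[LPT] = 12 as required.

r = 5/3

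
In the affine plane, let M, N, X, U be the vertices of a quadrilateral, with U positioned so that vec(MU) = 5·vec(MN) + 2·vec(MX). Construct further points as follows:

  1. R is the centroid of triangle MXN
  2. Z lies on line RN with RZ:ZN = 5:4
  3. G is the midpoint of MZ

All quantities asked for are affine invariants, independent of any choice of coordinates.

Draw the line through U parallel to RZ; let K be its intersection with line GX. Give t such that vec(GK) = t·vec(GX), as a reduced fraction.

t = 17/3

Choose coordinates M = (0, 0), N = (1, 0), X = (0, 1), U = (5, 2).
1. R is the centroid of triangle MXN ⇒ R = (1/3, 1/3)
2. Z lies on line RN with RZ:ZN = 5:4 ⇒ Z = (19/27, 4/27)
3. G is the midpoint of MZ ⇒ G = (19/54, 2/27)
through U parallel to RZ: direction (10/27, -5/27); meets GX at K = (-133/81, 431/81)
K = G + t·(X−G) with t = 17/3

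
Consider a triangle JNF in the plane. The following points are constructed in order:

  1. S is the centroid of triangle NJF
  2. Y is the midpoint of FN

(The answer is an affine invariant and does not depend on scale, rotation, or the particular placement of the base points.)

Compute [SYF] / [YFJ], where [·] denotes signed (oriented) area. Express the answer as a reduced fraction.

[SYF]:[YFJ] = 1/3

Assign J = (0, 0), N = (1, 0), F = (0, 1) — the answer is frame-independent, so this choice is without loss of generality.
1. S is the centroid of triangle NJF ⇒ S = (1/3, 1/3)
2. Y is the midpoint of FN ⇒ Y = (1/2, 1/2)
2·[SYF] = 1/6, 2·[YFJ] = 1/2
[SYF]:[YFJ] = 1/6:1/2 = 1/3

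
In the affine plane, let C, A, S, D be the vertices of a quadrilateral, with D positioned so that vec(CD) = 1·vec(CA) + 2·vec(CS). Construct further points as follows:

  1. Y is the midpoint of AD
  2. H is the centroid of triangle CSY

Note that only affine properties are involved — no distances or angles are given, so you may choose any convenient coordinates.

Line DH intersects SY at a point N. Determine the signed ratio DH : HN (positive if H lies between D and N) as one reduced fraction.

Choose coordinates C = (0, 0), A = (1, 0), S = (0, 1), D = (1, 2).
1. Y is the midpoint of AD ⇒ Y = (1, 1)
2. H is the centroid of triangle CSY ⇒ H = (1/3, 2/3)
line DH meets SY at N = (1/2, 1)
H = D + t·(N−D) with t = 4/3, so DH:HN = 4/3:-1/3

DH:HN = -4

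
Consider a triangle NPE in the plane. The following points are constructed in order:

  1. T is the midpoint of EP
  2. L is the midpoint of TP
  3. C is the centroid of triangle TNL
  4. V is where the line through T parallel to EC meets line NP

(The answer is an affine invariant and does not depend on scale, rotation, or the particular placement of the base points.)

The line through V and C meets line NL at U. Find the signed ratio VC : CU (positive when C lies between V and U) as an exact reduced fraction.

VC:CU = -10/3

Assign N = (0, 0), P = (1, 0), E = (0, 1) — the answer is frame-independent, so this choice is without loss of generality.
1. T is the midpoint of EP ⇒ T = (1/2, 1/2)
2. L is the midpoint of TP ⇒ L = (3/4, 1/4)
3. C is the centroid of triangle TNL ⇒ C = (5/12, 1/4)
4. V is where the line through T parallel to EC meets line NP ⇒ V = (7/9, 0)
line VC meets NL at U = (21/40, 7/40)
C = V + t·(U−V) with t = 10/7, so VC:CU = 10/7:-3/7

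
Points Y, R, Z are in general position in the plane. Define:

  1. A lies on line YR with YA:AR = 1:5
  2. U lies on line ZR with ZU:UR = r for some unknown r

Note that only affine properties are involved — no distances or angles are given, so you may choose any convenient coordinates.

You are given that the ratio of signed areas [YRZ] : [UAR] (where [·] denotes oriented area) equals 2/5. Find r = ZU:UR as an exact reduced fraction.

r = -2/3

Work in coordinates with Y = (0, 0), R = (1, 0), Z = (0, 1).
1. A lies on line YR with YA:AR = 1:5 ⇒ A = (1/6, 0)
2. With ZU:UR = r, write λ = r/(r+1) so U = Z + λ·(R−Z); U is affine-linear in λ
Every point depending on U is an affine combination of U and λ-independent points, so each such coordinate is linear in λ; the λ² term in each signed area is a multiple of (R−Z)×(R−Z) = 0, so 2·[YRZ] and 2·[UAR] are each linear in λ. Evaluating at λ=0 and λ=1:
  2·[YRZ] = 1,   2·[UAR] = -5/6·λ + 5/6
So [YRZ]:[UAR] = (1) / (-5/6·λ + 5/6). Setting this equal to 2/5:
  1 = 2/5·(-5/6·λ + 5/6)  ⇒  λ = -2
Then r = λ/(1−λ) = (-2)/(3) = -2/3. Check: with r = -2/3, U = (-2, 3) and [YRZ]:[UAR] = 2/5 as required.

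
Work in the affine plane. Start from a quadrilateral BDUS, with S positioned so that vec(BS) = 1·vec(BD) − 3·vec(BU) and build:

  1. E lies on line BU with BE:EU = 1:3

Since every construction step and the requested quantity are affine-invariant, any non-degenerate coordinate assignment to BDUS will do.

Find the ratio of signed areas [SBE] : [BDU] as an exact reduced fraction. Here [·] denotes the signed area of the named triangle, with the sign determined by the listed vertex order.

[SBE]:[BDU] = -1/4

Work in coordinates with B = (0, 0), D = (1, 0), U = (0, 1), S = (1, -3).
1. E lies on line BU with BE:EU = 1:3 ⇒ E = (0, 1/4)
2·[SBE] = -1/4, 2·[BDU] = 1
[SBE]:[BDU] = -1/4:1 = -1/4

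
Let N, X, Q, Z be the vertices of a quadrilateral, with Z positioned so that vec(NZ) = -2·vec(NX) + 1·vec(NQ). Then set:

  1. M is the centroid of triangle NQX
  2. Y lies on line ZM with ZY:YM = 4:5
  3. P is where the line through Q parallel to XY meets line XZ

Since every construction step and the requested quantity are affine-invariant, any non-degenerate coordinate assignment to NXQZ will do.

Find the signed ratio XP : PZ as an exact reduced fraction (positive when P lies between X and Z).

XP:PZ = -17/19

Work in coordinates with N = (0, 0), X = (1, 0), Q = (0, 1), Z = (-2, 1).
1. M is the centroid of triangle NQX ⇒ M = (1/3, 1/3)
2. Y lies on line ZM with ZY:YM = 4:5 ⇒ Y = (-26/27, 19/27)
3. P is where the line through Q parallel to XY meets line XZ ⇒ P = (53/2, -17/2)
P = X + t·(Z−X) with t = -17/2, so XP:PZ = t:(1−t) = -17/2:19/2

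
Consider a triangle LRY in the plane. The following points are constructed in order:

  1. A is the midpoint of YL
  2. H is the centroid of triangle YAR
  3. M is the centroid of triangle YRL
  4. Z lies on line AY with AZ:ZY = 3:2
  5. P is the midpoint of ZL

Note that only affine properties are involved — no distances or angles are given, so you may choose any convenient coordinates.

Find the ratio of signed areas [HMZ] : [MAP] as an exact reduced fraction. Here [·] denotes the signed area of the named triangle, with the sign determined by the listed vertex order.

Work in coordinates with L = (0, 0), R = (1, 0), Y = (0, 1).
1. A is the midpoint of YL ⇒ A = (0, 1/2)
2. H is the centroid of triangle YAR ⇒ H = (1/3, 1/2)
3. M is the centroid of triangle YRL ⇒ M = (1/3, 1/3)
4. Z lies on line AY with AZ:ZY = 3:2 ⇒ Z = (0, 4/5)
5. P is the midpoint of ZL ⇒ P = (0, 2/5)
2·[HMZ] = -1/18, 2·[MAP] = 1/30
[HMZ]:[MAP] = -1/18:1/30 = -5/3

[HMZ]:[MAP] = -5/3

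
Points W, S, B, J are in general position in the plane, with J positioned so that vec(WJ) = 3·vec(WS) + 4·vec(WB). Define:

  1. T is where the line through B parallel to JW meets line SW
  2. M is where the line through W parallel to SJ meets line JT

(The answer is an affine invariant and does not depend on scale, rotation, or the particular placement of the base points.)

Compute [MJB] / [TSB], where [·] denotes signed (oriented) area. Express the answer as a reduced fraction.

[MJB]:[TSB] = 12/49

Set W = (0, 0), S = (1, 0), B = (0, 1), J = (3, 4); any affine frame gives the same invariant.
1. T is where the line through B parallel to JW meets line SW ⇒ T = (-3/4, 0)
2. M is where the line through W parallel to SJ meets line JT ⇒ M = (6/7, 12/7)
2·[MJB] = 3/7, 2·[TSB] = 7/4
[MJB]:[TSB] = 3/7:7/4 = 12/49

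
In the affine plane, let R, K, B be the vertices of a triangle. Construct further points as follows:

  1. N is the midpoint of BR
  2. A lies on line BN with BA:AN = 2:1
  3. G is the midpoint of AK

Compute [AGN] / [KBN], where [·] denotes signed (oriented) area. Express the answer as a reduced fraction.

Choose coordinates R = (0, 0), K = (1, 0), B = (0, 1).
1. N is the midpoint of BR ⇒ N = (0, 1/2)
2. A lies on line BN with BA:AN = 2:1 ⇒ A = (0, 2/3)
3. G is the midpoint of AK ⇒ G = (1/2, 1/3)
2·[AGN] = -1/12, 2·[KBN] = 1/2
[AGN]:[KBN] = -1/12:1/2 = -1/6

[AGN]:[KBN] = -1/6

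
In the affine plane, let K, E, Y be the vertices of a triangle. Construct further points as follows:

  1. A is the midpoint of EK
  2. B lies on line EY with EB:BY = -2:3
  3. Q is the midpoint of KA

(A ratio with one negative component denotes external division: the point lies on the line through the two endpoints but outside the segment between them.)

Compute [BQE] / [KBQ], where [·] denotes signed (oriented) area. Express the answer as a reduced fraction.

[BQE]:[KBQ] = -3

Choose coordinates K = (0, 0), E = (1, 0), Y = (0, 1).
1. A is the midpoint of EK ⇒ A = (1/2, 0)
2. B lies on line EY with EB:BY = -2:3 ⇒ B = (3, -2)
3. Q is the midpoint of KA ⇒ Q = (1/4, 0)
2·[BQE] = -3/2, 2·[KBQ] = 1/2
[BQE]:[KBQ] = -3/2:1/2 = -3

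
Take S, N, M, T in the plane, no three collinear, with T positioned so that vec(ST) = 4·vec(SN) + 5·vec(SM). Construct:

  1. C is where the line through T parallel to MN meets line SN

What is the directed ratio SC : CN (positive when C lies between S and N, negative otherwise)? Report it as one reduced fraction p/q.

SC:CN = -9/8

Work in coordinates with S = (0, 0), N = (1, 0), M = (0, 1), T = (4, 5).
1. C is where the line through T parallel to MN meets line SN ⇒ C = (9, 0)
C = S + t·(N−S) with t = 9, so SC:CN = t:(1−t) = 9:-8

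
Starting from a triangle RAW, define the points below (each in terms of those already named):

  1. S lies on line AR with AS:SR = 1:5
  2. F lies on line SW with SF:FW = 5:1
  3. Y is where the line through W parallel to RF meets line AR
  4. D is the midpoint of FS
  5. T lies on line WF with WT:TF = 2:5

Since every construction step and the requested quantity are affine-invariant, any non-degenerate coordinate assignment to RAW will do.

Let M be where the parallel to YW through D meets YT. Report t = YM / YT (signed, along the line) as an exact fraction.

Choose coordinates R = (0, 0), A = (1, 0), W = (0, 1).
1. S lies on line AR with AS:SR = 1:5 ⇒ S = (5/6, 0)
2. F lies on line SW with SF:FW = 5:1 ⇒ F = (5/36, 5/6)
3. Y is where the line through W parallel to RF meets line AR ⇒ Y = (-1/6, 0)
4. D is the midpoint of FS ⇒ D = (35/72, 5/12)
5. T lies on line WF with WT:TF = 2:5 ⇒ T = (5/126, 20/21)
through D parallel to YW: direction (1/6, 1); meets YT at M = (85/36, 35/3)
M = Y + t·(T−Y) with t = 49/4

t = 49/4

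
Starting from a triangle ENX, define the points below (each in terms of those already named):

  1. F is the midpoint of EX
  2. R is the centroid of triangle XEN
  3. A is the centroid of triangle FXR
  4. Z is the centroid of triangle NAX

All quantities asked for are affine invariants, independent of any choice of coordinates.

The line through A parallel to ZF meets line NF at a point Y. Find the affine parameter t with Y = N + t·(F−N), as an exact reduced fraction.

Work in coordinates with E = (0, 0), N = (1, 0), X = (0, 1).
1. F is the midpoint of EX ⇒ F = (0, 1/2)
2. R is the centroid of triangle XEN ⇒ R = (1/3, 1/3)
3. A is the centroid of triangle FXR ⇒ A = (1/9, 11/18)
4. Z is the centroid of triangle NAX ⇒ Z = (10/27, 29/54)
through A parallel to ZF: direction (-10/27, -1/27); meets NF at Y = (-1/6, 7/12)
Y = N + t·(F−N) with t = 7/6

t = 7/6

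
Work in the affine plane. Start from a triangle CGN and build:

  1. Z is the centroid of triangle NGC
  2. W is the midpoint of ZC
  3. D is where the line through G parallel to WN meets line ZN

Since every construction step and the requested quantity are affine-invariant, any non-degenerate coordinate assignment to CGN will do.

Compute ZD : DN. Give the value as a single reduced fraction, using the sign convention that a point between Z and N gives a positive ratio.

Set C = (0, 0), G = (1, 0), N = (0, 1); any affine frame gives the same invariant.
1. Z is the centroid of triangle NGC ⇒ Z = (1/3, 1/3)
2. W is the midpoint of ZC ⇒ W = (1/6, 1/6)
3. D is where the line through G parallel to WN meets line ZN ⇒ D = (4/3, -5/3)
D = Z + t·(N−Z) with t = -3, so ZD:DN = t:(1−t) = -3:4

ZD:DN = -3/4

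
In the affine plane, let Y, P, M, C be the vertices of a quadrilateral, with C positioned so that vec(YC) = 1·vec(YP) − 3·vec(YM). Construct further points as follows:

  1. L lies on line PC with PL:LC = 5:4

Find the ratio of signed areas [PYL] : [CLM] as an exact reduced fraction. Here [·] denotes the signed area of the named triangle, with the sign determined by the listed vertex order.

[PYL]:[CLM] = 5/4

Assign Y = (0, 0), P = (1, 0), M = (0, 1), C = (1, -3) — the answer is frame-independent, so this choice is without loss of generality.
1. L lies on line PC with PL:LC = 5:4 ⇒ L = (1, -5/3)
2·[PYL] = 5/3, 2·[CLM] = 4/3
[PYL]:[CLM] = 5/3:4/3 = 5/4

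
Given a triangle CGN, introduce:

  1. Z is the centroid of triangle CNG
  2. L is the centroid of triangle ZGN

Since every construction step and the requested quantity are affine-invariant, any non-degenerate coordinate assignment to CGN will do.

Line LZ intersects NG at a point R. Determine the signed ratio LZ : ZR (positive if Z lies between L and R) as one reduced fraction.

Set C = (0, 0), G = (1, 0), N = (0, 1); any affine frame gives the same invariant.
1. Z is the centroid of triangle CNG ⇒ Z = (1/3, 1/3)
2. L is the centroid of triangle ZGN ⇒ L = (4/9, 4/9)
line LZ meets NG at R = (1/2, 1/2)
Z = L + t·(R−L) with t = -2, so LZ:ZR = -2:3

LZ:ZR = -2/3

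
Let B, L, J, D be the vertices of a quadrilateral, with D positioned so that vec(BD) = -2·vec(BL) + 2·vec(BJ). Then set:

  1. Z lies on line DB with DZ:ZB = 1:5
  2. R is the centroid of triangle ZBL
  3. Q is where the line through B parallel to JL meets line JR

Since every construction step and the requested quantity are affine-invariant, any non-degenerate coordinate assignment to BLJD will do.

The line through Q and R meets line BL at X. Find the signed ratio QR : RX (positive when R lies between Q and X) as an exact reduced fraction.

Choose coordinates B = (0, 0), L = (1, 0), J = (0, 1), D = (-2, 2).
1. Z lies on line DB with DZ:ZB = 1:5 ⇒ Z = (-5/3, 5/3)
2. R is the centroid of triangle ZBL ⇒ R = (-2/9, 5/9)
3. Q is where the line through B parallel to JL meets line JR ⇒ Q = (-1/3, 1/3)
line QR meets BL at X = (-1/2, 0)
R = Q + t·(X−Q) with t = -2/3, so QR:RX = -2/3:5/3

QR:RX = -2/5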